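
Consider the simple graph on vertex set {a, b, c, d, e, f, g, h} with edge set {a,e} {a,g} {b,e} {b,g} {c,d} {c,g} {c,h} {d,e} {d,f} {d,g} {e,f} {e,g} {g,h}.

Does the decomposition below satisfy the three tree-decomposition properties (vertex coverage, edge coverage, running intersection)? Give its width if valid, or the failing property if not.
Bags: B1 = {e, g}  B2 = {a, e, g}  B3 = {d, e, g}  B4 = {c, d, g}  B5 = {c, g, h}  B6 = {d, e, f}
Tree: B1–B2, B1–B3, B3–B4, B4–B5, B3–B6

No — vertex b appears in no bag.

A tree decomposition must satisfy three properties: every vertex lies in some bag; for every edge, both endpoints lie together in some bag; and for every vertex, the bags containing it form a connected subtree. Here vertex b appears in no bag, so the decomposition is invalid.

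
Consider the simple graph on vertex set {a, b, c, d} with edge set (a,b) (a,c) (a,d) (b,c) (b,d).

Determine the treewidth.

A width-2 tree decomposition is:
Bags: B1 = {a, b, d}  B2 = {a, b, c}
Tree: B1–B2
The largest bag has 3 vertices, giving width 2; this decomposition certifies tw(G) ≤ 2. For the lower bound, the 3 vertices {a, b, d} are pairwise adjacent, and any tree decomposition puts a clique entirely inside one bag — forcing width ≥ 2. The upper and lower bounds meet at 2, so that is the treewidth.

2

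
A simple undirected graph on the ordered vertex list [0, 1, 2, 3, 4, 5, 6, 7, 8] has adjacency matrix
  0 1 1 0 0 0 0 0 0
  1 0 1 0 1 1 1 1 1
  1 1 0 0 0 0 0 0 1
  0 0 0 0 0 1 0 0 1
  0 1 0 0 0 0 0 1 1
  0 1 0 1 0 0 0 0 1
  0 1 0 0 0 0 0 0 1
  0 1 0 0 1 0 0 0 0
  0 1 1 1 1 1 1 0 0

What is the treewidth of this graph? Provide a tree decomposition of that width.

The largest bag has 3 vertices, giving width 2; this decomposition certifies tw(G) ≤ 2. On the other hand G contains the 3-clique {0, 1, 2}. A clique must lie in a single bag of any decomposition, so no decomposition can have width below 2. The upper and lower bounds meet at 2, so that is the treewidth.

Treewidth 2.
One optimal decomposition is:
Bags: B1 = {1, 6, 8}  B2 = {1, 2, 8}  B3 = {1, 4, 8}  B4 = {0, 1, 2}  B5 = {1, 5, 8}  B6 = {3, 5, 8}  B7 = {1, 4, 7}
Tree: B1–B2, B2–B3, B2–B4, B1–B5, B5–B6, B3–B7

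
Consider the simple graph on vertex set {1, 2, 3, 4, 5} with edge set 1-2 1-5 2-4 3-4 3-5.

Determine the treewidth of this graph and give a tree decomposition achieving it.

Treewidth 2.
One such decomposition:
Bags: B1 = {3, 4, 5}  B2 = {2, 4, 5}  B3 = {1, 2, 5}
Tree: B1–B2, B2–B3

Each bag holds 3 vertices, so the decomposition has width 2, which upper-bounds the treewidth. For the lower bound, G contains the cycle 5–3–4–2–1–5, so G is not a forest; only forests have treewidth ≤ 1, hence tw(G) ≥ 2. Combining the bounds, tw(G) = 2.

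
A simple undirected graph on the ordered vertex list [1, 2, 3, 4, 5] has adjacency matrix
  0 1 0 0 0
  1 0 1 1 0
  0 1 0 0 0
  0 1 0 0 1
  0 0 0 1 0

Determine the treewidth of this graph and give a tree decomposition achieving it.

Every bag has size at most 2, so the width is 2 − 1 = 1 and tw(G) ≤ 1. Any graph with an edge has treewidth ≥ 1, and G has the edge 3–2. Therefore the treewidth is 1.

Treewidth 1.
One optimal decomposition is:
Bags: B1 = {2, 3}  B2 = {1, 2}  B3 = {2, 4}  B4 = {4, 5}
Tree: B1–B2, B1–B3, B3–B4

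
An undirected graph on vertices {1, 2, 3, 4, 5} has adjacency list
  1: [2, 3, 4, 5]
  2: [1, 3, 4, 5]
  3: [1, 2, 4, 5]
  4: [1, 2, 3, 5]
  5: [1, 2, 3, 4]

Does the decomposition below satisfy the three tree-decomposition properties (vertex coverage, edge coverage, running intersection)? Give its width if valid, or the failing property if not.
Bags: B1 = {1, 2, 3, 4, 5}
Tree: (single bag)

Vertex coverage: the bags together contain {1, 2, 3, 4, 5}, the full vertex set. Edge coverage: each edge of G has both endpoints in at least one bag. Running intersection: for every vertex, the bags containing it form a connected subtree. All three properties hold, so this is a valid tree decomposition of width max|bag| − 1 = 4, and hence tw(G) ≤ 4.

Yes; width 4.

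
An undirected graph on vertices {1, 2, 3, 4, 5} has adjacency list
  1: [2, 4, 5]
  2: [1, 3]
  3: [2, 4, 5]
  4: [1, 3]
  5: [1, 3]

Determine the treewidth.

A width-2 tree decomposition is:
Bags: B1 = {1, 3, 4}  B2 = {1, 3, 5}  B3 = {1, 2, 3}
Tree: B1–B2, B2–B3
The largest bag has 3 vertices, giving width 2; this decomposition certifies tw(G) ≤ 2. Since 4–3–5–1–4 is a cycle in G, G is not acyclic. Forests are exactly the graphs of treewidth ≤ 1, so tw(G) ≥ 2. The upper and lower bounds meet at 2, so that is the treewidth.

2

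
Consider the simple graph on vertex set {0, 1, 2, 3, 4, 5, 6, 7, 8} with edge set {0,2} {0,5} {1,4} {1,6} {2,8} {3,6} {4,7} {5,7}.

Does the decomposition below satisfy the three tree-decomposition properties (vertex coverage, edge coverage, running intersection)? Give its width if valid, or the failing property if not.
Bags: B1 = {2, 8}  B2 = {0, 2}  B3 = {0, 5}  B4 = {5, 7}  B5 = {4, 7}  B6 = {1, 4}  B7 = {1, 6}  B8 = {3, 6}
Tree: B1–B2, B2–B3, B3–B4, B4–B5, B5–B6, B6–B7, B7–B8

Vertex coverage: the bags together contain {0, 1, 2, 3, 4, 5, 6, 7, 8}, the full vertex set. Edge coverage: each edge of G has both endpoints in at least one bag. Running intersection: for every vertex, the bags containing it form a connected subtree. All three properties hold, so this is a valid tree decomposition of width max|bag| − 1 = 1, and hence tw(G) ≤ 1.

Yes; width 1.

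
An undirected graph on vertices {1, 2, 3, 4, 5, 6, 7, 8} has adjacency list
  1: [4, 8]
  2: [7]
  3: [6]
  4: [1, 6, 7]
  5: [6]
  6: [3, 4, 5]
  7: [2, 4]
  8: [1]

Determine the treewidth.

1

A width-1 tree decomposition is:
Bags: B1 = {4, 6}  B2 = {3, 6}  B3 = {4, 7}  B4 = {1, 4}  B5 = {2, 7}  B6 = {1, 8}  B7 = {5, 6}
Tree: B1–B2, B1–B3, B3–B4, B3–B5, B4–B6, B2–B7
Every bag has size at most 2, so the width is 2 − 1 = 1 and tw(G) ≤ 1. Since G has at least one edge (e.g. 6–4), it is not an edgeless graph, so tw(G) ≥ 1. Therefore the treewidth is 1.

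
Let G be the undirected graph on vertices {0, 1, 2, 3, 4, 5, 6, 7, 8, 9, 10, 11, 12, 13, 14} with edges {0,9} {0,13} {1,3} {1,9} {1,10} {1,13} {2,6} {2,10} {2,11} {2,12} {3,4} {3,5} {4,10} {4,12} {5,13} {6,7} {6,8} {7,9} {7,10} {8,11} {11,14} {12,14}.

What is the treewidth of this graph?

3

A width-3 tree decomposition is:
Bags: B1 = {0, 3, 5, 13}  B2 = {0, 1, 3, 13}  B3 = {0, 1, 3, 9}  B4 = {1, 3, 4, 9}  B5 = {1, 4, 9, 10}  B6 = {4, 7, 9, 10}  B7 = {4, 7, 10, 12}  B8 = {2, 7, 10, 12}  B9 = {2, 6, 7, 12}  B10 = {2, 6, 12, 14}  B11 = {2, 6, 11, 14}  B12 = {6, 8, 11, 14}
Tree: B1–B2, B2–B3, B3–B4, B4–B5, B5–B6, B6–B7, B7–B8, B8–B9, B9–B10, B10–B11, B11–B12
Each bag holds 4 vertices, so the decomposition has width 3, which upper-bounds the treewidth. For the lower bound: the 4 vertex sets {0,5,13}, {3}, {1}, {4,7,9,10} are disjoint, each induces a connected subgraph, and every pair is joined by at least one edge of G. Contracting each set to a single vertex therefore yields K_{4} as a minor, and since treewidth is minor-monotone, tw(G) ≥ tw(K_{4}) = 3. Combining the bounds, tw(G) = 3.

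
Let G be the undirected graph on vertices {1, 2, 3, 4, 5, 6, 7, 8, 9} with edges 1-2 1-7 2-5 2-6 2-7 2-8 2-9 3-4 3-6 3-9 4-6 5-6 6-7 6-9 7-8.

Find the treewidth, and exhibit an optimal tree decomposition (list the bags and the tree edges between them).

Treewidth 2.
One such decomposition:
Bags: B1 = {3, 4, 6}  B2 = {3, 6, 9}  B3 = {2, 6, 9}  B4 = {2, 5, 6}  B5 = {2, 6, 7}  B6 = {1, 2, 7}  B7 = {2, 7, 8}
Tree: B1–B2, B2–B3, B3–B4, B4–B5, B5–B6, B6–B7

The largest bag has 3 vertices, giving width 2; this decomposition certifies tw(G) ≤ 2. For the lower bound, the 3 vertices {2, 7, 8} are pairwise adjacent, and any tree decomposition puts a clique entirely inside one bag — forcing width ≥ 2. Therefore the treewidth is 2.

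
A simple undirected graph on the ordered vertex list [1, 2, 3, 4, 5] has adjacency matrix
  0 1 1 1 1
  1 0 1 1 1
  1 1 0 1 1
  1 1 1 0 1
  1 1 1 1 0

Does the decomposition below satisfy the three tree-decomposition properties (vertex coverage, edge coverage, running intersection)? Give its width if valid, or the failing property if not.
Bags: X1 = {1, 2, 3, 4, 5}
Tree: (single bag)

Yes; width 4.

Checking the three conditions: (i) the bags cover all of {1, 2, 3, 4, 5}; (ii) for each edge, some bag contains both endpoints; (iii) the bags containing any fixed vertex form a subtree. All hold, so the decomposition is valid with width 5 − 1 = 4.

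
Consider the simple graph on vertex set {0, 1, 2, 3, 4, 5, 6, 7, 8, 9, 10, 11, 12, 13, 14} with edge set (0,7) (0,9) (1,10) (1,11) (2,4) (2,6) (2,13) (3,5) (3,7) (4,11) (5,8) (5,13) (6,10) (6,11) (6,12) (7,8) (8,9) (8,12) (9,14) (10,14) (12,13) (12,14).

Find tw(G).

A width-3 tree decomposition is:
Bags: B1 = {0, 3, 7, 9}  B2 = {3, 7, 8, 9}  B3 = {3, 5, 8, 9}  B4 = {5, 8, 9, 14}  B5 = {5, 8, 12, 14}  B6 = {5, 12, 13, 14}  B7 = {10, 12, 13, 14}  B8 = {6, 10, 12, 13}  B9 = {2, 6, 10, 13}  B10 = {1, 2, 6, 10}  B11 = {1, 2, 6, 11}  B12 = {1, 2, 4, 11}
Tree: B1–B2, B2–B3, B3–B4, B4–B5, B5–B6, B6–B7, B7–B8, B8–B9, B9–B10, B10–B11, B11–B12
Every bag has size at most 4, so the width is 4 − 1 = 3 and tw(G) ≤ 3. For the lower bound: the 4 vertex sets {0,3,7}, {9}, {8}, {5,12,13,14} are disjoint, each induces a connected subgraph, and every pair is joined by at least one edge of G. Contracting each set to a single vertex therefore yields K_{4} as a minor, and since treewidth is minor-monotone, tw(G) ≥ tw(K_{4}) = 3. Combining the bounds, tw(G) = 3.

3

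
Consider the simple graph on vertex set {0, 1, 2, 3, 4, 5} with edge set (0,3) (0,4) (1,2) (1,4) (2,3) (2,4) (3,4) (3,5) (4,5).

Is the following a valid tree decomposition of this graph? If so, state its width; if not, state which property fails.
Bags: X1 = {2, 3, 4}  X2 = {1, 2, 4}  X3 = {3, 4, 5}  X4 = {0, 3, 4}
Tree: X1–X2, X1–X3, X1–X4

Checking the three conditions: (i) the bags cover all of {0, 1, 2, 3, 4, 5}; (ii) for each edge, some bag contains both endpoints; (iii) the bags containing any fixed vertex form a subtree. All hold, so the decomposition is valid with width 3 − 1 = 2.

Yes; width 2.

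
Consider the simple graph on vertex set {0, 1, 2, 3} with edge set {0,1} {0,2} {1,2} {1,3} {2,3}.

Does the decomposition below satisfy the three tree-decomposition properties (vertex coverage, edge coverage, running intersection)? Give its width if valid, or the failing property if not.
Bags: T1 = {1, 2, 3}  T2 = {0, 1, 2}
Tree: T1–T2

Vertex coverage: the bags together contain {0, 1, 2, 3}, the full vertex set. Edge coverage: each edge of G has both endpoints in at least one bag. Running intersection: for every vertex, the bags containing it form a connected subtree. All three properties hold, so this is a valid tree decomposition of width max|bag| − 1 = 2, and hence tw(G) ≤ 2.

Yes; width 2.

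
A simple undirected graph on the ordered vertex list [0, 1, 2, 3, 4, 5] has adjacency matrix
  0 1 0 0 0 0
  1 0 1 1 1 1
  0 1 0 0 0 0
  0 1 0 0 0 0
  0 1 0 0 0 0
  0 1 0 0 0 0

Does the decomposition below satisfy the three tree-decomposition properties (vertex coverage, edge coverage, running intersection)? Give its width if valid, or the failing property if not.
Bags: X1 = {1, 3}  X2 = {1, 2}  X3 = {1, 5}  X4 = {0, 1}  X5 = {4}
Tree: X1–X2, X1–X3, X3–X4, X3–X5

A tree decomposition must satisfy three properties: every vertex lies in some bag; for every edge, both endpoints lie together in some bag; and for every vertex, the bags containing it form a connected subtree. Here edge (1,4) lies in no bag, so the decomposition is invalid.

No — edge (1,4) lies in no bag.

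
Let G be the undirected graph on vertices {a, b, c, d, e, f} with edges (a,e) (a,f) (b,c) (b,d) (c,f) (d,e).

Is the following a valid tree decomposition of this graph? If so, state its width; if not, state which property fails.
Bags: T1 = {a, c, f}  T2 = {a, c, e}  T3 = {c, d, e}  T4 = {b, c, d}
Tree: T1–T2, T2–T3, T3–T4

Every vertex of G appears in some bag (union = {a, b, c, d, e, f}); every edge is covered by a bag; and for each vertex v the set of bags containing v is connected in the bag tree. The decomposition is therefore valid. The largest bag has 3 vertices, so the width is 2.

Yes; width 2.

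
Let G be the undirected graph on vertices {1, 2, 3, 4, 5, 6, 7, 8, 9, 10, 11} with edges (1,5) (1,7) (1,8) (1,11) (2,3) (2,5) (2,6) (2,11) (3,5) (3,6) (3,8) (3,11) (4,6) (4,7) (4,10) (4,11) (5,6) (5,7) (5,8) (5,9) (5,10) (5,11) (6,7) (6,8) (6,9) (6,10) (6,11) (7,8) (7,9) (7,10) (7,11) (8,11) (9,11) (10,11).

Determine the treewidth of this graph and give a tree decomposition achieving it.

Treewidth 4.
Bags: B1 = {5, 6, 7, 9, 11}  B2 = {5, 6, 7, 8, 11}  B3 = {1, 5, 7, 8, 11}  B4 = {3, 5, 6, 8, 11}  B5 = {5, 6, 7, 10, 11}  B6 = {4, 6, 7, 10, 11}  B7 = {2, 3, 5, 6, 11}
Tree: B1–B2, B2–B3, B2–B4, B2–B5, B5–B6, B4–B7

Every bag has size at most 5, so the width is 5 − 1 = 4 and tw(G) ≤ 4. Conversely, {4, 6, 7, 10, 11} is a clique of size 5, and the vertices of any clique must share a bag in every tree decomposition; so some bag has ≥ 5 vertices and tw(G) ≥ 4. Therefore the treewidth is 4.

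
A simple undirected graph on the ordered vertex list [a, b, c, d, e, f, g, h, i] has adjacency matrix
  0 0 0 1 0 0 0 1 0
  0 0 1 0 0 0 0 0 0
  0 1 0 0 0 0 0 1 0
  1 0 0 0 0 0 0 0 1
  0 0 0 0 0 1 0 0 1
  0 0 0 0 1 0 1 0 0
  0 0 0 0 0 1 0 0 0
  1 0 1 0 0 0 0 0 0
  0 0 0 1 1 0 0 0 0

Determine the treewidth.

1

A width-1 tree decomposition is:
Bags: B1 = {b, c}  B2 = {c, h}  B3 = {a, h}  B4 = {a, d}  B5 = {d, i}  B6 = {e, i}  B7 = {e, f}  B8 = {f, g}
Tree: B1–B2, B2–B3, B3–B4, B4–B5, B5–B6, B6–B7, B7–B8
Each bag holds 2 vertices, so the decomposition has width 1, which upper-bounds the treewidth. Since G has at least one edge (e.g. b–c), it is not an edgeless graph, so tw(G) ≥ 1. Hence tw(G) = 1 exactly.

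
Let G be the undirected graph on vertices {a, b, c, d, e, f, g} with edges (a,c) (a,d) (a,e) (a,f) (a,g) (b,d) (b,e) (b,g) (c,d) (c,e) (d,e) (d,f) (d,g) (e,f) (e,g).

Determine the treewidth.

A width-3 tree decomposition is:
Bags: B1 = {a, d, e, g}  B2 = {a, c, d, e}  B3 = {b, d, e, g}  B4 = {a, d, e, f}
Tree: B1–B2, B1–B3, B1–B4
Each bag holds 4 vertices, so the decomposition has width 3, which upper-bounds the treewidth. For the lower bound, the 4 vertices {a, d, e, g} are pairwise adjacent, and any tree decomposition puts a clique entirely inside one bag — forcing width ≥ 3. Combining the bounds, tw(G) = 3.

3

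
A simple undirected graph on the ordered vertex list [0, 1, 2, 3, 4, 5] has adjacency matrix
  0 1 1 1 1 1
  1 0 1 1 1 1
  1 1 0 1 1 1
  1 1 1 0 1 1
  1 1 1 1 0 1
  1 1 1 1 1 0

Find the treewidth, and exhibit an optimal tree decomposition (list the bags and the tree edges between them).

Treewidth 5.
One such decomposition:
Bags: B1 = {0, 1, 2, 3, 4, 5}
Tree: (single bag)

With just one bag of size 6, the width is 6 − 1 = 5, so tw(G) ≤ 5. On the other hand G contains the 6-clique {0, 1, 2, 3, 4, 5}. A clique must lie in a single bag of any decomposition, so no decomposition can have width below 5. Hence tw(G) = 5 exactly.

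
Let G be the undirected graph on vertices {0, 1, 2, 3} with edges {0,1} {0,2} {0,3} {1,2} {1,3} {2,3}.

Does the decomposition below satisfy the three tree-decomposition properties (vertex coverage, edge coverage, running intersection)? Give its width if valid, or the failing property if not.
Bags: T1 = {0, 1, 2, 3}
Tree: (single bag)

Vertex coverage: the bags together contain {0, 1, 2, 3}, the full vertex set. Edge coverage: each edge of G has both endpoints in at least one bag. Running intersection: for every vertex, the bags containing it form a connected subtree. All three properties hold, so this is a valid tree decomposition of width max|bag| − 1 = 3, and hence tw(G) ≤ 3.

Yes; width 3.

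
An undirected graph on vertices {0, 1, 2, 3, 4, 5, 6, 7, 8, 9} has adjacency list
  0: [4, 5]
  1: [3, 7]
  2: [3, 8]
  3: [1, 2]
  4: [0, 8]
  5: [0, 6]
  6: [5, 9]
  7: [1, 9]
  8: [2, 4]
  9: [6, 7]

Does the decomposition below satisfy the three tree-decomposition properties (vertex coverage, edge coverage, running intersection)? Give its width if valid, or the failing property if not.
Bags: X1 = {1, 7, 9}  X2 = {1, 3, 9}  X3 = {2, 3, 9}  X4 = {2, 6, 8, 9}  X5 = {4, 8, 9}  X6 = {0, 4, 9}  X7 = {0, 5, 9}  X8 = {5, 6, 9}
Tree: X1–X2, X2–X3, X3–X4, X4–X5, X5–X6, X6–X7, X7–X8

No — bags containing vertex 6 are not connected in the tree.

A tree decomposition must satisfy three properties: every vertex lies in some bag; for every edge, both endpoints lie together in some bag; and for every vertex, the bags containing it form a connected subtree. Here bags containing vertex 6 are not connected in the tree, so the decomposition is invalid.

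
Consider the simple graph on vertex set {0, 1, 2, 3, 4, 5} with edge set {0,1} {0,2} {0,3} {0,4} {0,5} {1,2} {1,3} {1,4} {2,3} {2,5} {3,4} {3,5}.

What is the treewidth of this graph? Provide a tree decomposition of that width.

Every bag has size at most 4, so the width is 4 − 1 = 3 and tw(G) ≤ 3. For the lower bound, the 4 vertices {0, 1, 2, 3} are pairwise adjacent, and any tree decomposition puts a clique entirely inside one bag — forcing width ≥ 3. Combining the bounds, tw(G) = 3.

Treewidth 3.
One optimal decomposition is:
Bags: B1 = {0, 1, 3, 4}  B2 = {0, 1, 2, 3}  B3 = {0, 2, 3, 5}
Tree: B1–B2, B2–B3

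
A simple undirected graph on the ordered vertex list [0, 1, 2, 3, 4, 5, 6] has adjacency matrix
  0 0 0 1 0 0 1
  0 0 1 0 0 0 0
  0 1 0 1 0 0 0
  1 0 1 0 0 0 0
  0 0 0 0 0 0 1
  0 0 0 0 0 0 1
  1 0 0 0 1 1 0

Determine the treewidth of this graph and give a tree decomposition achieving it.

Every bag has size at most 2, so the width is 2 − 1 = 1 and tw(G) ≤ 1. Since G has at least one edge (e.g. 2–1), it is not an edgeless graph, so tw(G) ≥ 1. Combining the bounds, tw(G) = 1.

Treewidth 1.
One such decomposition:
Bags: B1 = {1, 2}  B2 = {2, 3}  B3 = {0, 3}  B4 = {0, 6}  B5 = {4, 6}  B6 = {5, 6}
Tree: B1–B2, B2–B3, B3–B4, B4–B5, B5–B6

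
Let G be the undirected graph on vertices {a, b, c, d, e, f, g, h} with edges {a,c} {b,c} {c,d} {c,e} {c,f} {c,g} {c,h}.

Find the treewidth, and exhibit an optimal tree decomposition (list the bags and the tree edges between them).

Treewidth 1.
Bags: B1 = {c, d}  B2 = {b, c}  B3 = {a, c}  B4 = {c, h}  B5 = {c, e}  B6 = {c, g}  B7 = {c, f}
Tree: B1–B2, B2–B3, B1–B4, B2–B5, B4–B6, B2–B7

The largest bag has 2 vertices, giving width 1; this decomposition certifies tw(G) ≤ 1. Since G has at least one edge (e.g. c–d), it is not an edgeless graph, so tw(G) ≥ 1. The upper and lower bounds meet at 1, so that is the treewidth.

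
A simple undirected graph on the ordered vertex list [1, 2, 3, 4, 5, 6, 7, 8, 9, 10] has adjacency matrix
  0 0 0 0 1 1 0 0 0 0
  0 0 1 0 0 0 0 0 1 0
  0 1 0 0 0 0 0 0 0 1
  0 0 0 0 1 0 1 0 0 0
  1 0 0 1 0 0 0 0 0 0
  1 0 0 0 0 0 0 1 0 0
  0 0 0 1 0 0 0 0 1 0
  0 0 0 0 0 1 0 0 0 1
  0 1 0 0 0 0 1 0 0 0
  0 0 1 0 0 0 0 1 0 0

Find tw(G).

A width-2 tree decomposition is:
Bags: B1 = {1, 6, 8}  B2 = {1, 8, 10}  B3 = {1, 3, 10}  B4 = {1, 2, 3}  B5 = {1, 2, 9}  B6 = {1, 7, 9}  B7 = {1, 4, 7}  B8 = {1, 4, 5}
Tree: B1–B2, B2–B3, B3–B4, B4–B5, B5–B6, B6–B7, B7–B8
The largest bag has 3 vertices, giving width 2; this decomposition certifies tw(G) ≤ 2. The edges 1–6–8–10–3–2–9–7–4–5–1 form a cycle, so G is not a tree and its treewidth is at least 2. Therefore the treewidth is 2.

2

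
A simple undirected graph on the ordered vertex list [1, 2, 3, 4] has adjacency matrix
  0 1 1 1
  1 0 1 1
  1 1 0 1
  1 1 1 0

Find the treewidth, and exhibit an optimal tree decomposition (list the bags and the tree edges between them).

Treewidth 3.
One such decomposition:
Bags: B1 = {1, 2, 3, 4}
Tree: (single bag)

With just one bag of size 4, the width is 4 − 1 = 3, so tw(G) ≤ 3. For the lower bound, the 4 vertices {1, 2, 3, 4} are pairwise adjacent, and any tree decomposition puts a clique entirely inside one bag — forcing width ≥ 3. Hence tw(G) = 3 exactly.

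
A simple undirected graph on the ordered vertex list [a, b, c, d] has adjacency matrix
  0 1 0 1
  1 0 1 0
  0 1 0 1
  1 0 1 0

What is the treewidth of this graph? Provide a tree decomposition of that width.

Treewidth 2.
One such decomposition:
Bags: B1 = {b, c, d}  B2 = {a, b, d}
Tree: B1–B2

The largest bag has 3 vertices, giving width 2; this decomposition certifies tw(G) ≤ 2. The edges d–c–b–a–d form a cycle, so G is not a tree and its treewidth is at least 2. The upper and lower bounds meet at 2, so that is the treewidth.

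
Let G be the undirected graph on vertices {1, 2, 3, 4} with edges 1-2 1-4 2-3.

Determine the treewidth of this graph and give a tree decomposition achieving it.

The largest bag has 2 vertices, giving width 1; this decomposition certifies tw(G) ≤ 1. Since G has at least one edge (e.g. 1–2), it is not an edgeless graph, so tw(G) ≥ 1. The upper and lower bounds meet at 1, so that is the treewidth.

Treewidth 1.
One such decomposition:
Bags: B1 = {1, 2}  B2 = {1, 4}  B3 = {2, 3}
Tree: B1–B2, B1–B3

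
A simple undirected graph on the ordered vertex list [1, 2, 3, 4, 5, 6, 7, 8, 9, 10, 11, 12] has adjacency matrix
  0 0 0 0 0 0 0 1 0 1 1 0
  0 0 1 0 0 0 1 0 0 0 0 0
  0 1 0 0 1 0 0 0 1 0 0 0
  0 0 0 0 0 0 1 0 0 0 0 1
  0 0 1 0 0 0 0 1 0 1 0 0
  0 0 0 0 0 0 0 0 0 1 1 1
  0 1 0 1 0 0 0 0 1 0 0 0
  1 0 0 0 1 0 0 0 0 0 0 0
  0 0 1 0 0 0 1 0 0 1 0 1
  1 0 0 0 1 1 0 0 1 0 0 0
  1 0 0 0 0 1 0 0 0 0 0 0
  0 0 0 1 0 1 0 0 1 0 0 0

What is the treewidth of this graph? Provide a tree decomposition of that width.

Each bag holds 4 vertices, so the decomposition has width 3, which upper-bounds the treewidth. For the lower bound: the 4 vertex sets {2,4,7}, {12}, {9}, {3,5,6,10} are disjoint, each induces a connected subgraph, and every pair is joined by at least one edge of G. Contracting each set to a single vertex therefore yields K_{4} as a minor, and since treewidth is minor-monotone, tw(G) ≥ tw(K_{4}) = 3. The upper and lower bounds meet at 3, so that is the treewidth.

Treewidth 3.
One optimal decomposition is:
Bags: B1 = {2, 4, 7, 12}  B2 = {2, 7, 9, 12}  B3 = {2, 3, 9, 12}  B4 = {3, 6, 9, 12}  B5 = {3, 6, 9, 10}  B6 = {3, 5, 6, 10}  B7 = {5, 6, 10, 11}  B8 = {1, 5, 10, 11}  B9 = {1, 5, 8, 11}
Tree: B1–B2, B2–B3, B3–B4, B4–B5, B5–B6, B6–B7, B7–B8, B8–B9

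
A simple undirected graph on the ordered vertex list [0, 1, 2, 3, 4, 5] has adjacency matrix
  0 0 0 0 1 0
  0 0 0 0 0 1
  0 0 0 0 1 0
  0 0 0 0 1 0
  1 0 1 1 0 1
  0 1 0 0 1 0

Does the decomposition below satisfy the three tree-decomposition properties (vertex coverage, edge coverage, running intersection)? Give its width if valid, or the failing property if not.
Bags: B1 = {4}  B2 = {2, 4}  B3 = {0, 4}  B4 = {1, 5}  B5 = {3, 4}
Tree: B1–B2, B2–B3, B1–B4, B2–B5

A tree decomposition must satisfy three properties: every vertex lies in some bag; for every edge, both endpoints lie together in some bag; and for every vertex, the bags containing it form a connected subtree. Here edge (5,4) lies in no bag, so the decomposition is invalid.

No — edge (5,4) lies in no bag.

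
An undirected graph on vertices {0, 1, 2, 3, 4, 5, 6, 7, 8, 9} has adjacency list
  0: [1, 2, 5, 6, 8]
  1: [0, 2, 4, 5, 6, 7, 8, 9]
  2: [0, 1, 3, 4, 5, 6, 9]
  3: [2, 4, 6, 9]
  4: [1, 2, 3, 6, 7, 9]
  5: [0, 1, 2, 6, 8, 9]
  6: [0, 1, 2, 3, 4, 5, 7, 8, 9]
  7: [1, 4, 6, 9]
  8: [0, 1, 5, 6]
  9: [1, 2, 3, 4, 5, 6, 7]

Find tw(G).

A width-4 tree decomposition is:
Bags: B1 = {1, 2, 4, 6, 9}  B2 = {2, 3, 4, 6, 9}  B3 = {1, 2, 5, 6, 9}  B4 = {0, 1, 2, 5, 6}  B5 = {1, 4, 6, 7, 9}  B6 = {0, 1, 5, 6, 8}
Tree: B1–B2, B1–B3, B3–B4, B1–B5, B4–B6
The largest bag has 5 vertices, giving width 4; this decomposition certifies tw(G) ≤ 4. For the lower bound, the 5 vertices {0, 1, 5, 6, 8} are pairwise adjacent, and any tree decomposition puts a clique entirely inside one bag — forcing width ≥ 4. Therefore the treewidth is 4.

4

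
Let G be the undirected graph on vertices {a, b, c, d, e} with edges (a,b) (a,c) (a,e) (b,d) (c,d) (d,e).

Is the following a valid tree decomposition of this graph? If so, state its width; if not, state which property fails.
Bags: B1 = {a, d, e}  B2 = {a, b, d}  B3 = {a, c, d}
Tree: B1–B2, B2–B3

Vertex coverage: the bags together contain {a, b, c, d, e}, the full vertex set. Edge coverage: each edge of G has both endpoints in at least one bag. Running intersection: for every vertex, the bags containing it form a connected subtree. All three properties hold, so this is a valid tree decomposition of width max|bag| − 1 = 2, and hence tw(G) ≤ 2.

Yes; width 2.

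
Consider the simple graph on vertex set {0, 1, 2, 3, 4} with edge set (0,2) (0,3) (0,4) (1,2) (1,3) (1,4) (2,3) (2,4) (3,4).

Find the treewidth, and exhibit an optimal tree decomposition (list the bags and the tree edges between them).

Every bag has size at most 4, so the width is 4 − 1 = 3 and tw(G) ≤ 3. On the other hand G contains the 4-clique {0, 2, 3, 4}. A clique must lie in a single bag of any decomposition, so no decomposition can have width below 3. Combining the bounds, tw(G) = 3.

Treewidth 3.
Bags: B1 = {1, 2, 3, 4}  B2 = {0, 2, 3, 4}
Tree: B1–B2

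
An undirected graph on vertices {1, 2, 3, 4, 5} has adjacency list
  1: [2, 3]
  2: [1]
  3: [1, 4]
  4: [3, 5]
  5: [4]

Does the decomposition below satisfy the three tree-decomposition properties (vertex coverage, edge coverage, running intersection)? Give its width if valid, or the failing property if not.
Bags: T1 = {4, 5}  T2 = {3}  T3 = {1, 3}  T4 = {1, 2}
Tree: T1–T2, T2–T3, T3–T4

A tree decomposition must satisfy three properties: every vertex lies in some bag; for every edge, both endpoints lie together in some bag; and for every vertex, the bags containing it form a connected subtree. Here edge (4,3) lies in no bag, so the decomposition is invalid.

No — edge (4,3) lies in no bag.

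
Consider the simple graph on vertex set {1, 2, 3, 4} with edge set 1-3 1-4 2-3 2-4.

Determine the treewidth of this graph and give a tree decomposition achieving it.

Each bag holds 3 vertices, so the decomposition has width 2, which upper-bounds the treewidth. For the lower bound, G contains the cycle 1–4–2–3–1, so G is not a forest; only forests have treewidth ≤ 1, hence tw(G) ≥ 2. Therefore the treewidth is 2.

Treewidth 2.
One such decomposition:
Bags: B1 = {1, 2, 4}  B2 = {1, 2, 3}
Tree: B1–B2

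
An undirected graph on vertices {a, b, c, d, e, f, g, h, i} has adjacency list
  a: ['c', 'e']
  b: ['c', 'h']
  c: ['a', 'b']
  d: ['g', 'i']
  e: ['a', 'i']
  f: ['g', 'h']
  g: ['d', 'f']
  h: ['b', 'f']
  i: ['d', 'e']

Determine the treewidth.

A width-2 tree decomposition is:
Bags: B1 = {a, b, c}  B2 = {a, b, e}  B3 = {b, e, i}  B4 = {b, d, i}  B5 = {b, d, g}  B6 = {b, f, g}  B7 = {b, f, h}
Tree: B1–B2, B2–B3, B3–B4, B4–B5, B5–B6, B6–B7
The largest bag has 3 vertices, giving width 2; this decomposition certifies tw(G) ≤ 2. Since b–c–a–e–i–d–g–f–h–b is a cycle in G, G is not acyclic. Forests are exactly the graphs of treewidth ≤ 1, so tw(G) ≥ 2. The upper and lower bounds meet at 2, so that is the treewidth.

2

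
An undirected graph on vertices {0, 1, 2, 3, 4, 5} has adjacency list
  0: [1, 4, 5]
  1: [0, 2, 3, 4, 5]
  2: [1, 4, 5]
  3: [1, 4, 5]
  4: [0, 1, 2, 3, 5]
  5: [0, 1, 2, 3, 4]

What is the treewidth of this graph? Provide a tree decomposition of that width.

Treewidth 3.
One optimal decomposition is:
Bags: B1 = {1, 3, 4, 5}  B2 = {1, 2, 4, 5}  B3 = {0, 1, 4, 5}
Tree: B1–B2, B1–B3

The largest bag has 4 vertices, giving width 3; this decomposition certifies tw(G) ≤ 3. Conversely, {0, 1, 4, 5} is a clique of size 4, and the vertices of any clique must share a bag in every tree decomposition; so some bag has ≥ 4 vertices and tw(G) ≥ 3. The upper and lower bounds meet at 3, so that is the treewidth.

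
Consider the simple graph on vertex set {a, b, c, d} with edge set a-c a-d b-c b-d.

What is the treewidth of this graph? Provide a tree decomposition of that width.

Each bag holds 3 vertices, so the decomposition has width 2, which upper-bounds the treewidth. For the lower bound, G contains the cycle b–c–a–d–b, so G is not a forest; only forests have treewidth ≤ 1, hence tw(G) ≥ 2. Hence tw(G) = 2 exactly.

Treewidth 2.
One such decomposition:
Bags: B1 = {a, b, c}  B2 = {a, b, d}
Tree: B1–B2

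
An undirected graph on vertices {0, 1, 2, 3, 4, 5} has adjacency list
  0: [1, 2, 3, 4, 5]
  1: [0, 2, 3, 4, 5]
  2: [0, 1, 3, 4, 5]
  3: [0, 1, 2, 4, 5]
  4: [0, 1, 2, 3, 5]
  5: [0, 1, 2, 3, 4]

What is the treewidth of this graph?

A width-5 tree decomposition is:
Bags: B1 = {0, 1, 2, 3, 4, 5}
Tree: (single bag)
A single bag containing all 6 vertices is trivially a valid decomposition of width 5. Conversely, {0, 1, 2, 3, 4, 5} is a clique of size 6, and the vertices of any clique must share a bag in every tree decomposition; so some bag has ≥ 6 vertices and tw(G) ≥ 5. Hence tw(G) = 5 exactly.

5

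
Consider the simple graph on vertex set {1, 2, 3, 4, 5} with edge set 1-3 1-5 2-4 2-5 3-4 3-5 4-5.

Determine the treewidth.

A width-2 tree decomposition is:
Bags: B1 = {2, 4, 5}  B2 = {3, 4, 5}  B3 = {1, 3, 5}
Tree: B1–B2, B2–B3
Each bag holds 3 vertices, so the decomposition has width 2, which upper-bounds the treewidth. On the other hand G contains the 3-clique {2, 4, 5}. A clique must lie in a single bag of any decomposition, so no decomposition can have width below 2. Therefore the treewidth is 2.

2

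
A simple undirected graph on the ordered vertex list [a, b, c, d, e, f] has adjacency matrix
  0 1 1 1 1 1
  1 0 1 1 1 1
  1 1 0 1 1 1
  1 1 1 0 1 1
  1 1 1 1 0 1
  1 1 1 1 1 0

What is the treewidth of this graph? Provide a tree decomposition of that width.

Treewidth 5.
Bags: B1 = {a, b, c, d, e, f}
Tree: (single bag)

A single bag containing all 6 vertices is trivially a valid decomposition of width 5. On the other hand G contains the 6-clique {a, b, c, d, e, f}. A clique must lie in a single bag of any decomposition, so no decomposition can have width below 5. Combining the bounds, tw(G) = 5.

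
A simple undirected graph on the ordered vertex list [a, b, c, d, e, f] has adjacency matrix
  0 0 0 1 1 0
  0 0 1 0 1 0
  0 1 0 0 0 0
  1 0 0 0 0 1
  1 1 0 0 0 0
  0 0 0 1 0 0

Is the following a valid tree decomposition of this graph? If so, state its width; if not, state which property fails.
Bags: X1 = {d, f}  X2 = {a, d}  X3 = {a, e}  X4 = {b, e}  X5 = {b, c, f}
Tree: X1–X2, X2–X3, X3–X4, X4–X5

No — bags containing vertex f are not connected in the tree.

A tree decomposition must satisfy three properties: every vertex lies in some bag; for every edge, both endpoints lie together in some bag; and for every vertex, the bags containing it form a connected subtree. Here bags containing vertex f are not connected in the tree, so the decomposition is invalid.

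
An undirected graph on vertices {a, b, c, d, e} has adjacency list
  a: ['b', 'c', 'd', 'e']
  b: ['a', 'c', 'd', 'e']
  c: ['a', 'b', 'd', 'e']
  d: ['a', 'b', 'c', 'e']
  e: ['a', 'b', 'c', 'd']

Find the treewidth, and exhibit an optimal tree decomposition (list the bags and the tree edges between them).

Treewidth 4.
One such decomposition:
Bags: B1 = {a, b, c, d, e}
Tree: (single bag)

A single bag containing all 5 vertices is trivially a valid decomposition of width 4. For the lower bound, the 5 vertices {a, b, c, d, e} are pairwise adjacent, and any tree decomposition puts a clique entirely inside one bag — forcing width ≥ 4. Combining the bounds, tw(G) = 4.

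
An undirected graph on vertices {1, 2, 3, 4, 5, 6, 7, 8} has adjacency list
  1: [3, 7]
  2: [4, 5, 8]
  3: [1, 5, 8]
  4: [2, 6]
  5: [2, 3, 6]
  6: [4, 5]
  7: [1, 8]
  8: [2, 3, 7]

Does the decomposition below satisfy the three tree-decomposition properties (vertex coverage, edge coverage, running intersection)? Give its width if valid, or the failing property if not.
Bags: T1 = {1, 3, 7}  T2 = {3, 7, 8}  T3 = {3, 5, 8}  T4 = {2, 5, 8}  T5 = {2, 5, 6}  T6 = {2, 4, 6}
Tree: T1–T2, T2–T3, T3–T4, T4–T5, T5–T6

Checking the three conditions: (i) the bags cover all of {1, 2, 3, 4, 5, 6, 7, 8}; (ii) for each edge, some bag contains both endpoints; (iii) the bags containing any fixed vertex form a subtree. All hold, so the decomposition is valid with width 3 − 1 = 2.

Yes; width 2.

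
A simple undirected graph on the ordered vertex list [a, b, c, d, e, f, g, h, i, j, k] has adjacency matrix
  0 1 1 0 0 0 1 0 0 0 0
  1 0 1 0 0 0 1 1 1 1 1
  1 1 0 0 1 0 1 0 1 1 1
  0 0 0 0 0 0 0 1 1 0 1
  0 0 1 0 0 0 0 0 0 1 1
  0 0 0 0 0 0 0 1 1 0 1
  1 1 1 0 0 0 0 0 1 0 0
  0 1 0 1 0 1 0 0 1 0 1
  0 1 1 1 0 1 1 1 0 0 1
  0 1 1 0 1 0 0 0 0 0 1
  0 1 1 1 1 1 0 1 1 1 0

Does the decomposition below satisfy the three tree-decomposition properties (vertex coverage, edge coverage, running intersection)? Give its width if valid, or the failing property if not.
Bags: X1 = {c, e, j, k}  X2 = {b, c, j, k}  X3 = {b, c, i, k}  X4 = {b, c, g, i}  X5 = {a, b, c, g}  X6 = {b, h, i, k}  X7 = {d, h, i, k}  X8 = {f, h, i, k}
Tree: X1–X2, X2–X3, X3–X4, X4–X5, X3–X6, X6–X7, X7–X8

Yes; width 3.

Vertex coverage: the bags together contain {a, b, c, d, e, f, g, h, i, j, k}, the full vertex set. Edge coverage: each edge of G has both endpoints in at least one bag. Running intersection: for every vertex, the bags containing it form a connected subtree. All three properties hold, so this is a valid tree decomposition of width max|bag| − 1 = 3, and hence tw(G) ≤ 3.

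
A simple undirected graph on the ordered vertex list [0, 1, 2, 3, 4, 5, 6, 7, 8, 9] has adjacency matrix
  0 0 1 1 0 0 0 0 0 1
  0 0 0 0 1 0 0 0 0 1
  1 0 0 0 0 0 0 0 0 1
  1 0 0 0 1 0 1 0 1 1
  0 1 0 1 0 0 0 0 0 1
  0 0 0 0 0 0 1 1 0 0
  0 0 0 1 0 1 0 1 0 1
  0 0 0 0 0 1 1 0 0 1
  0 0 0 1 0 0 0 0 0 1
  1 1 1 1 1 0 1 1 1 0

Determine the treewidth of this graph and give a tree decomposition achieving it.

Treewidth 2.
One such decomposition:
Bags: B1 = {3, 8, 9}  B2 = {3, 6, 9}  B3 = {3, 4, 9}  B4 = {6, 7, 9}  B5 = {1, 4, 9}  B6 = {0, 3, 9}  B7 = {5, 6, 7}  B8 = {0, 2, 9}
Tree: B1–B2, B2–B3, B2–B4, B3–B5, B2–B6, B4–B7, B6–B8

Each bag holds 3 vertices, so the decomposition has width 2, which upper-bounds the treewidth. Conversely, {1, 4, 9} is a clique of size 3, and the vertices of any clique must share a bag in every tree decomposition; so some bag has ≥ 3 vertices and tw(G) ≥ 2. The upper and lower bounds meet at 2, so that is the treewidth.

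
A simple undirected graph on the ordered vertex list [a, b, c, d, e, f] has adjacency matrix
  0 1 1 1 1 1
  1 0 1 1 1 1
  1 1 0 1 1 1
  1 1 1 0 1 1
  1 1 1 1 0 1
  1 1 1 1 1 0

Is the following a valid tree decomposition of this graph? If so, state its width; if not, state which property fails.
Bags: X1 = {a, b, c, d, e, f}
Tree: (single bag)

Vertex coverage: the bags together contain {a, b, c, d, e, f}, the full vertex set. Edge coverage: each edge of G has both endpoints in at least one bag. Running intersection: for every vertex, the bags containing it form a connected subtree. All three properties hold, so this is a valid tree decomposition of width max|bag| − 1 = 5, and hence tw(G) ≤ 5.

Yes; width 5.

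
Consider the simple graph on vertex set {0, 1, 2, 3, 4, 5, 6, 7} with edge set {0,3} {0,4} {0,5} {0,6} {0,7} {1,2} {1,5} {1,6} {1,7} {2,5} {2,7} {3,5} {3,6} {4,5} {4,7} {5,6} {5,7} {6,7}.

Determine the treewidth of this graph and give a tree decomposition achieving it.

Treewidth 3.
One such decomposition:
Bags: B1 = {1, 5, 6, 7}  B2 = {0, 5, 6, 7}  B3 = {0, 4, 5, 7}  B4 = {1, 2, 5, 7}  B5 = {0, 3, 5, 6}
Tree: B1–B2, B2–B3, B1–B4, B2–B5

Each bag holds 4 vertices, so the decomposition has width 3, which upper-bounds the treewidth. Conversely, {0, 3, 5, 6} is a clique of size 4, and the vertices of any clique must share a bag in every tree decomposition; so some bag has ≥ 4 vertices and tw(G) ≥ 3. Combining the bounds, tw(G) = 3.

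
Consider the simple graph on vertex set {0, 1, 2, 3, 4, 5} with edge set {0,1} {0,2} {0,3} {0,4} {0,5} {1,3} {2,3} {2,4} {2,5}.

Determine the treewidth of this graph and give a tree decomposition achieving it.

Treewidth 2.
Bags: B1 = {0, 2, 3}  B2 = {0, 2, 5}  B3 = {0, 1, 3}  B4 = {0, 2, 4}
Tree: B1–B2, B1–B3, B2–B4

The largest bag has 3 vertices, giving width 2; this decomposition certifies tw(G) ≤ 2. Conversely, {0, 1, 3} is a clique of size 3, and the vertices of any clique must share a bag in every tree decomposition; so some bag has ≥ 3 vertices and tw(G) ≥ 2. Therefore the treewidth is 2.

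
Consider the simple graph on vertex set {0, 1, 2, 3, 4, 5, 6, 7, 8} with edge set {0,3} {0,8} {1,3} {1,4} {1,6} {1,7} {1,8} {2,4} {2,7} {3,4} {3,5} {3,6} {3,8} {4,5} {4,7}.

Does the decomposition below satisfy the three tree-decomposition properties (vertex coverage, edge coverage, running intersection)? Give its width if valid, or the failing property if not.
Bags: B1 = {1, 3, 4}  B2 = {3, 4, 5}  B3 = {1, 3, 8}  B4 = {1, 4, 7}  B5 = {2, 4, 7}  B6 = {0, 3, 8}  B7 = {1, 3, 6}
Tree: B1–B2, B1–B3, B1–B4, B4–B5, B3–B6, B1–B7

Yes; width 2.

Every vertex of G appears in some bag (union = {0, 1, 2, 3, 4, 5, 6, 7, 8}); every edge is covered by a bag; and for each vertex v the set of bags containing v is connected in the bag tree. The decomposition is therefore valid. The largest bag has 3 vertices, so the width is 2.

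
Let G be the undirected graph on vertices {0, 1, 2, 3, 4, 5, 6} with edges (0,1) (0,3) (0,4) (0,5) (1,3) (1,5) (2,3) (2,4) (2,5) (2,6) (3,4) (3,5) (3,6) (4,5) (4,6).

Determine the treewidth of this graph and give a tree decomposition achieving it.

Treewidth 3.
One such decomposition:
Bags: B1 = {0, 3, 4, 5}  B2 = {2, 3, 4, 5}  B3 = {0, 1, 3, 5}  B4 = {2, 3, 4, 6}
Tree: B1–B2, B1–B3, B2–B4

Every bag has size at most 4, so the width is 4 − 1 = 3 and tw(G) ≤ 3. On the other hand G contains the 4-clique {0, 1, 3, 5}. A clique must lie in a single bag of any decomposition, so no decomposition can have width below 3. Hence tw(G) = 3 exactly.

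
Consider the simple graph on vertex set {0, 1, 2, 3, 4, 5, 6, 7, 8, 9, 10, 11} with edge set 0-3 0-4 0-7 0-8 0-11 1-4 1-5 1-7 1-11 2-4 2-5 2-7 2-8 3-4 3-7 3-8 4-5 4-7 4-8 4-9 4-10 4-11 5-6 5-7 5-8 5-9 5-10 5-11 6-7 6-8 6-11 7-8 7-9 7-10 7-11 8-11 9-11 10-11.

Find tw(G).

4

A width-4 tree decomposition is:
Bags: B1 = {0, 4, 7, 8, 11}  B2 = {4, 5, 7, 8, 11}  B3 = {2, 4, 5, 7, 8}  B4 = {4, 5, 7, 10, 11}  B5 = {5, 6, 7, 8, 11}  B6 = {4, 5, 7, 9, 11}  B7 = {0, 3, 4, 7, 8}  B8 = {1, 4, 5, 7, 11}
Tree: B1–B2, B2–B3, B2–B4, B2–B5, B2–B6, B1–B7, B4–B8
Each bag holds 5 vertices, so the decomposition has width 4, which upper-bounds the treewidth. On the other hand G contains the 5-clique {0, 4, 7, 8, 11}. A clique must lie in a single bag of any decomposition, so no decomposition can have width below 4. Combining the bounds, tw(G) = 4.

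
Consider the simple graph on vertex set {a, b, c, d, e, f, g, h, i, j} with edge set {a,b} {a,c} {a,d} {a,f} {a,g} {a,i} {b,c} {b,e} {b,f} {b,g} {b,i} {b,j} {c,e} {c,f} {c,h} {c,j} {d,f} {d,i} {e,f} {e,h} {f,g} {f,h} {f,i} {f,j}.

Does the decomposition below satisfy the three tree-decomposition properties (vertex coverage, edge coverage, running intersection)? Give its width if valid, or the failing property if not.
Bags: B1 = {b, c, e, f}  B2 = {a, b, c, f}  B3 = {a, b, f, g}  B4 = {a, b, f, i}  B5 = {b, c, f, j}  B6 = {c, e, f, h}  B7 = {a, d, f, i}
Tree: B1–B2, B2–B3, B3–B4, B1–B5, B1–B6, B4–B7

Yes; width 3.

Vertex coverage: the bags together contain {a, b, c, d, e, f, g, h, i, j}, the full vertex set. Edge coverage: each edge of G has both endpoints in at least one bag. Running intersection: for every vertex, the bags containing it form a connected subtree. All three properties hold, so this is a valid tree decomposition of width max|bag| − 1 = 3, and hence tw(G) ≤ 3.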